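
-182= -182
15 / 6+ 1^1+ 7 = 21 / 2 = 10.50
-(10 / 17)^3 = -1000 / 4913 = -0.20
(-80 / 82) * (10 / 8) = -50 / 41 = -1.22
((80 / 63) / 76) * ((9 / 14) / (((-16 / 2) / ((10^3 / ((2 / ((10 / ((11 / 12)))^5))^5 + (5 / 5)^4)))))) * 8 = -2981131770127156655004057600000000000000000000000000000 / 277543367798838284580877863431112332945745220943963681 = -10.74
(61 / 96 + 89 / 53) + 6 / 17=230737 / 86496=2.67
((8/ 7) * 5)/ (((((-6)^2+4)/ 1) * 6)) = 1/ 42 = 0.02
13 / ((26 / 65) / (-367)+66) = 1835 / 9316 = 0.20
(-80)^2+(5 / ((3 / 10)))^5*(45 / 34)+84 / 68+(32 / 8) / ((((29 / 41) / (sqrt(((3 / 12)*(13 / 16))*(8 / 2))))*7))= 41*sqrt(13) / 203+784188167 / 459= 1708471.68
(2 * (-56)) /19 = -112 /19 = -5.89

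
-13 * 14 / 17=-182 / 17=-10.71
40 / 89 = 0.45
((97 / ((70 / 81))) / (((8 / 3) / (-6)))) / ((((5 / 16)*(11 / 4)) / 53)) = -29982312 / 1925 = -15575.23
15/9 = 5/3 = 1.67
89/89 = 1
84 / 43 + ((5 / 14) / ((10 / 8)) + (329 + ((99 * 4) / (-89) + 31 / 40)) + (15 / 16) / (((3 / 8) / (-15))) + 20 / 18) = 2808111791 / 9644040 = 291.18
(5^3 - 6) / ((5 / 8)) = 952 / 5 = 190.40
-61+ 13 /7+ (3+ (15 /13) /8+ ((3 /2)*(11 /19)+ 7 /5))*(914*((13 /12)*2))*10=107129.41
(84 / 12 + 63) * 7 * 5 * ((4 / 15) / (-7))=-280 / 3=-93.33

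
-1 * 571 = -571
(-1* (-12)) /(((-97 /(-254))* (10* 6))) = 254 /485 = 0.52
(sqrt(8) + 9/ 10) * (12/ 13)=54/ 65 + 24 * sqrt(2)/ 13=3.44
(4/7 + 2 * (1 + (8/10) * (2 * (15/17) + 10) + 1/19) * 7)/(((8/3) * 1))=249399/4522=55.15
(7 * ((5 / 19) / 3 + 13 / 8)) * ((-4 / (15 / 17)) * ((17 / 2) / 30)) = -1579963 / 102600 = -15.40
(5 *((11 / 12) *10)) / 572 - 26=-8087 / 312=-25.92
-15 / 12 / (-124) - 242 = -120027 / 496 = -241.99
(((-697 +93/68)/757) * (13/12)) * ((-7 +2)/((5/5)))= 3074695/617712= 4.98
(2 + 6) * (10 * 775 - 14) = 61888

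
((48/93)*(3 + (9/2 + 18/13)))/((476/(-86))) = -5676/6851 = -0.83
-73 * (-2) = 146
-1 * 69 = -69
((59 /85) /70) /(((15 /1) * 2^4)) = 59 /1428000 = 0.00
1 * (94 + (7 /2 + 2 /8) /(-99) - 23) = 9367 /132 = 70.96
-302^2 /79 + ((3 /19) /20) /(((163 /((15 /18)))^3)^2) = -2021805400198514560728997 /1751267780093884591872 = -1154.48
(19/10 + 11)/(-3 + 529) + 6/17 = 33753/89420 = 0.38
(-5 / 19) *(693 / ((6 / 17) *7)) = -2805 / 38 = -73.82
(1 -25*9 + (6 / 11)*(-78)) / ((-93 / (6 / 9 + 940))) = 8274104 / 3069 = 2696.03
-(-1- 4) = 5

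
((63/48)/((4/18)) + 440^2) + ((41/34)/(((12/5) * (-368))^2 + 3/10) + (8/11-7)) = 45183972203301089/233388727968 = 193599.63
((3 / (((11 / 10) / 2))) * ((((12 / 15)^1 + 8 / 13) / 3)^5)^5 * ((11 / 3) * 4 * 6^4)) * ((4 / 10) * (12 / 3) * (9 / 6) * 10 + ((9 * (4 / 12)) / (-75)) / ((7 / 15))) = 98695498006301259102186919979326532465455624305508352 / 5703146675172268056389347322659608465135097503662109375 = 0.02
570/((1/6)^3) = 123120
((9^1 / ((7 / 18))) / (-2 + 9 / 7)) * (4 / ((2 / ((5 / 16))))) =-81 / 4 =-20.25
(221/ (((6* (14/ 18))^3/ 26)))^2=6017260041/ 1882384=3196.62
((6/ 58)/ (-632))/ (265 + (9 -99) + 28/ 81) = -243/ 260312584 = -0.00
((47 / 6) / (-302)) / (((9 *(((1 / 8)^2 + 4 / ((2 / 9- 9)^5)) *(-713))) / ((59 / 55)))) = 136522838310832 / 489541581454164525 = 0.00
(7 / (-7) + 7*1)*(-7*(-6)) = 252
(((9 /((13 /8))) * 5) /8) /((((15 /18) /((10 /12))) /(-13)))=-45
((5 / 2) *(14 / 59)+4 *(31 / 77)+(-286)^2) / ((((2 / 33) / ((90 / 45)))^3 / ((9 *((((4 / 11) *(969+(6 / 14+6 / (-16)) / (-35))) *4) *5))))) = 3773067890875937478 / 20237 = 186444032755642.51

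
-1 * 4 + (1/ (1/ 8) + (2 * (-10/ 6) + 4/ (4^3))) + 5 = 275/ 48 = 5.73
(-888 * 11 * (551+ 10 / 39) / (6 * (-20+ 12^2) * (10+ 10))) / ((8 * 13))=-8750093 / 2514720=-3.48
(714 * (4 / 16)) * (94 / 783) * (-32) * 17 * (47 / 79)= -143001824 / 20619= -6935.44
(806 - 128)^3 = 311665752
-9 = -9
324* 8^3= 165888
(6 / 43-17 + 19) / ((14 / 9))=414 / 301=1.38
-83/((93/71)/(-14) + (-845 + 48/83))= 6847666/69674197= 0.10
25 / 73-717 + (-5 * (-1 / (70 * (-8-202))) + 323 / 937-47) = -153501466801 / 201098940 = -763.31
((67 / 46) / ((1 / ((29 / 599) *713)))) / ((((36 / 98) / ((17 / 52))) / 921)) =15403445323 / 373776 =41210.36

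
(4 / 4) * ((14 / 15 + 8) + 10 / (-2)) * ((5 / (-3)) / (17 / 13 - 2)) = 767 / 81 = 9.47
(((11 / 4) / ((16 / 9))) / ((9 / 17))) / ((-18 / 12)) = -187 / 96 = -1.95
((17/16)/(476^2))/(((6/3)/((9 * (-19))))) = -171/426496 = -0.00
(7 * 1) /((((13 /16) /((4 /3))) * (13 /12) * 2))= 5.30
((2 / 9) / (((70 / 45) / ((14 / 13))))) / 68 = 1 / 442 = 0.00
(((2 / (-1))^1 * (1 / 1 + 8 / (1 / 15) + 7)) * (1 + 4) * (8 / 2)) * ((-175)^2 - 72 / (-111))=-5801722880 / 37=-156803321.08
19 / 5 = 3.80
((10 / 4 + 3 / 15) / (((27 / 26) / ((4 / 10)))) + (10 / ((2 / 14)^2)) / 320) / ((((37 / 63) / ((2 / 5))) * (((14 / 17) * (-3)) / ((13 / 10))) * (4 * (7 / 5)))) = -1363791 / 8288000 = -0.16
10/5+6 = 8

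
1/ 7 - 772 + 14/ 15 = -80947/ 105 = -770.92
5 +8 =13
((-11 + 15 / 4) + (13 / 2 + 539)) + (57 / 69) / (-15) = 742709 / 1380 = 538.19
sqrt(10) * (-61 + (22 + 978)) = 939 * sqrt(10) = 2969.38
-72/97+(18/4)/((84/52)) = 2775/1358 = 2.04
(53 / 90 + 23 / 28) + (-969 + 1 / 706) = -430363909 / 444780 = -967.59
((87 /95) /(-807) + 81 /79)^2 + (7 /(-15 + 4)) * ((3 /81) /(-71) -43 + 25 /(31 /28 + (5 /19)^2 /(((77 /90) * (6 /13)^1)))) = 16.01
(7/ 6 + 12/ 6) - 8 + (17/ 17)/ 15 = -4.77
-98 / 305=-0.32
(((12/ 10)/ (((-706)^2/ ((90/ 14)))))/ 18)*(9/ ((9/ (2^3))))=0.00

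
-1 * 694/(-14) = 347/7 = 49.57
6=6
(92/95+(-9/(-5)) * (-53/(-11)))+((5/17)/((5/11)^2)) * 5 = 59544/3553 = 16.76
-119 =-119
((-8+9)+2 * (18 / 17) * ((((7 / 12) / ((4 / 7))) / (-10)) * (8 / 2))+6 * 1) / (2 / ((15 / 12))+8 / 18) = 9387 / 3128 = 3.00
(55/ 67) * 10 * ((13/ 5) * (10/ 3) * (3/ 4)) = 3575/ 67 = 53.36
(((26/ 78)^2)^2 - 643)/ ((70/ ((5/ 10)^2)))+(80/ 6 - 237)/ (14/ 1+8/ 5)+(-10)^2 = 12289817/ 147420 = 83.37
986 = 986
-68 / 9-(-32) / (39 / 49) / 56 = -800 / 117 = -6.84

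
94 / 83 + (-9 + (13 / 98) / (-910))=-7.87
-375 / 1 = -375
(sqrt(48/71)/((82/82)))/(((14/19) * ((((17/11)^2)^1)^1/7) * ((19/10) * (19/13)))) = 31460 * sqrt(213)/389861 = 1.18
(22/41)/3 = 22/123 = 0.18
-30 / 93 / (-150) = 1 / 465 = 0.00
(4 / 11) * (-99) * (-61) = 2196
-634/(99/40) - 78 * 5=-63970/99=-646.16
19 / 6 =3.17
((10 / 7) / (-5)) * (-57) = 114 / 7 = 16.29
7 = 7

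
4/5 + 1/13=57/65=0.88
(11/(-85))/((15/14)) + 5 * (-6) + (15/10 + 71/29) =-1935457/73950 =-26.17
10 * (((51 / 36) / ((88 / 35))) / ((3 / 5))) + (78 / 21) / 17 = 1811309 / 188496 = 9.61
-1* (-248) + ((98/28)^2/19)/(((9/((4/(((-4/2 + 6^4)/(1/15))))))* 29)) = 23871039169/96254190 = 248.00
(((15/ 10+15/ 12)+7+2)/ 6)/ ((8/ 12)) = 47/ 16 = 2.94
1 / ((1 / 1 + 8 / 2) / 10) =2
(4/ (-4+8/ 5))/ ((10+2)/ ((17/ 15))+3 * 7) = -85/ 1611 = -0.05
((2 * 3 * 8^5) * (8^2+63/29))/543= 125763584/5249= 23959.53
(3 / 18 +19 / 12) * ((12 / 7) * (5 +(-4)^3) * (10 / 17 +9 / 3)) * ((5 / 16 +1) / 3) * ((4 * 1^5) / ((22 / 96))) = -906948 / 187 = -4849.99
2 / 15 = 0.13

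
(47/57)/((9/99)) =517/57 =9.07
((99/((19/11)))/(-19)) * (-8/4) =2178/361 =6.03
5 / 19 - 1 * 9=-166 / 19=-8.74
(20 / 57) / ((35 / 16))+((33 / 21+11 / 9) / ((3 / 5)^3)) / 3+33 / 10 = 1076443 / 138510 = 7.77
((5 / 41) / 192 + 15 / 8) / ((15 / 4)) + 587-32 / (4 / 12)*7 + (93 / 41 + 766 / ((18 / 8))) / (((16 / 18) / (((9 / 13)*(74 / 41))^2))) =867937326745 / 1677261456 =517.47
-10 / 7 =-1.43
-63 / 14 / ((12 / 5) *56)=-15 / 448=-0.03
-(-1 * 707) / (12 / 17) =12019 / 12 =1001.58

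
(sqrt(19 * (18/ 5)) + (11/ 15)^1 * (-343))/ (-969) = 3773/ 14535 - sqrt(190)/ 1615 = 0.25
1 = 1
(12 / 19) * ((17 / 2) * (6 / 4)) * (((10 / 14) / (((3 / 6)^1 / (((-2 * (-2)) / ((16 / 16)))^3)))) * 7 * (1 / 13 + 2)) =2643840 / 247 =10703.81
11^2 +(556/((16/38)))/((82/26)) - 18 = 521.70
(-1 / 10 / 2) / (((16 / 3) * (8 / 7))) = -21 / 2560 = -0.01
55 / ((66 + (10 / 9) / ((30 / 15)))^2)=4455 / 358801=0.01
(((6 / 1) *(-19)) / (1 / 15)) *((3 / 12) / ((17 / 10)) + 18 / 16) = -147915 / 68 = -2175.22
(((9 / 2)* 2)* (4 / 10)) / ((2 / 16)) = 144 / 5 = 28.80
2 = 2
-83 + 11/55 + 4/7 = -2878/35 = -82.23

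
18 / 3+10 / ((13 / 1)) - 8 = -16 / 13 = -1.23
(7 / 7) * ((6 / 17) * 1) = 6 / 17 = 0.35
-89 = -89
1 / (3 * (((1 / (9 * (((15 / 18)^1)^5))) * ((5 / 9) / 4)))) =625 / 72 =8.68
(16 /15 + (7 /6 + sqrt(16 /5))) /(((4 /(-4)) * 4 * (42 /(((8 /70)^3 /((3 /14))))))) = -0.00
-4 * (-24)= 96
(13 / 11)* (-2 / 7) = -26 / 77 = -0.34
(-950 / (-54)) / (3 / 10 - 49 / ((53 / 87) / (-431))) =251750 / 496089603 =0.00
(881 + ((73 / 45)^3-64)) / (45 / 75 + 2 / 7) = 927.24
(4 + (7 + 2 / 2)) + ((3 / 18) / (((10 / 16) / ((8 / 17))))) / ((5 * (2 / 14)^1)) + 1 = 16799 / 1275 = 13.18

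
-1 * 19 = -19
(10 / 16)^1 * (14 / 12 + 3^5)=7325 / 48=152.60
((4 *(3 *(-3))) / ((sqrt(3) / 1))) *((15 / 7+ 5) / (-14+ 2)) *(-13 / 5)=-130 *sqrt(3) / 7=-32.17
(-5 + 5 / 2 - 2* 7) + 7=-9.50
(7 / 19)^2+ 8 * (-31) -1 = -89840 / 361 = -248.86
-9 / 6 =-3 / 2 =-1.50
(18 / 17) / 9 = 2 / 17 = 0.12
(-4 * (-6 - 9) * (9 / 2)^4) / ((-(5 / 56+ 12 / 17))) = -23422770 / 757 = -30941.57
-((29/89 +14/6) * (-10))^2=-50410000/71289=-707.12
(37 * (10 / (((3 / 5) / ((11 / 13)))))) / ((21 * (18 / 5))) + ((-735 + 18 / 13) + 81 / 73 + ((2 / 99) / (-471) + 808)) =76568271863 / 929269341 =82.40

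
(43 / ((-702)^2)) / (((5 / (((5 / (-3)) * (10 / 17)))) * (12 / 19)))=-4085 / 150798024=-0.00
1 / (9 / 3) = 1 / 3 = 0.33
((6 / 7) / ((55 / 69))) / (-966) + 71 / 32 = 2.22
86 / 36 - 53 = -911 / 18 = -50.61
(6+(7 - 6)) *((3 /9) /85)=7 /255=0.03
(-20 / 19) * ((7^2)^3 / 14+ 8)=-168230 / 19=-8854.21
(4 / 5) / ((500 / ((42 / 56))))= 3 / 2500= 0.00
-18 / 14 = -9 / 7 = -1.29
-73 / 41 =-1.78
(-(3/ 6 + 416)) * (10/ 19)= -4165/ 19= -219.21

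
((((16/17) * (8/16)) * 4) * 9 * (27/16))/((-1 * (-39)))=162/221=0.73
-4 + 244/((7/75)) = 18272/7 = 2610.29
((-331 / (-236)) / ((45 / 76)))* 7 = 44023 / 2655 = 16.58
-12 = -12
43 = 43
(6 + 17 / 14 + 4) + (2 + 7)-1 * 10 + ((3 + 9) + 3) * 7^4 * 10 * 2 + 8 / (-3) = 30252917 / 42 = 720307.55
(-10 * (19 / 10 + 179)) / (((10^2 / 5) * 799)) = -1809 / 15980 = -0.11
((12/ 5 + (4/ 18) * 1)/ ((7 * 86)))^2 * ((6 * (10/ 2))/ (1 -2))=-6962/ 12231135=-0.00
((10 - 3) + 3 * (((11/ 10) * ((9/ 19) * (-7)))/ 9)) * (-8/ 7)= -628/ 95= -6.61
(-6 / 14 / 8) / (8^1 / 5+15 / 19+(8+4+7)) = -285 / 113792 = -0.00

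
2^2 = 4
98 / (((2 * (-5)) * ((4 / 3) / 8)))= -294 / 5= -58.80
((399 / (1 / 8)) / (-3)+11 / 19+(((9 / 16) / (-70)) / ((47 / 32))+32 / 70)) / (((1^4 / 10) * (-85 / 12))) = 797354592 / 531335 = 1500.66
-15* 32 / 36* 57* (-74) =56240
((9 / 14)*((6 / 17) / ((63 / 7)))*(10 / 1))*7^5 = 72030 / 17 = 4237.06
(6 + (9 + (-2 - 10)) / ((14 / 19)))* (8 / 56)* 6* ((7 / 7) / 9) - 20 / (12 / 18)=-1461 / 49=-29.82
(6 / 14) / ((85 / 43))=0.22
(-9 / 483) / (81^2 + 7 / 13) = -39 / 13733300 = -0.00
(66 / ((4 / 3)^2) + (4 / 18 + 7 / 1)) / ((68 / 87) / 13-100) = -1203761 / 2712768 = -0.44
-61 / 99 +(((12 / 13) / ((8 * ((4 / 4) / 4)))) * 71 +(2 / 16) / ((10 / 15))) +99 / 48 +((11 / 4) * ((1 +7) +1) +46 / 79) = 6073472 / 101673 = 59.74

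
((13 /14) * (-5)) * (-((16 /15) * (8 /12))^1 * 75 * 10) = 52000 /21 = 2476.19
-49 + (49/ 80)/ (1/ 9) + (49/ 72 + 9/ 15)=-30389/ 720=-42.21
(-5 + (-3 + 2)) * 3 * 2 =-36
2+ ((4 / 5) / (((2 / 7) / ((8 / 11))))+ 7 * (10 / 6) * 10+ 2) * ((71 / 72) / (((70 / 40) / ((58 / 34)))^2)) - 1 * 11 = 2189146787 / 21029085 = 104.10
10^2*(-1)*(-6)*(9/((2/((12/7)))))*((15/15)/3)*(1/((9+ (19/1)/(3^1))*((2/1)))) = 8100/161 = 50.31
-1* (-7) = 7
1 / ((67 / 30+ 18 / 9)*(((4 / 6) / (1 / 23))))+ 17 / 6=49927 / 17526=2.85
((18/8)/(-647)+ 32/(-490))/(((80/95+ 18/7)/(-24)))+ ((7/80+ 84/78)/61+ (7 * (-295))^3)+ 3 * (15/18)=-574316799340614838279/65221585520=-8805624622.00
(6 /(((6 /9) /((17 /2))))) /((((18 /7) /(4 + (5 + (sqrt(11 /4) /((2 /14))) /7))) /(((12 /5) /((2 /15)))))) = 1071 * sqrt(11) /4 + 9639 /2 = 5707.53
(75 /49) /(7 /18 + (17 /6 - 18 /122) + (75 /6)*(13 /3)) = 82350 /3079699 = 0.03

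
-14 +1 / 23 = -321 / 23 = -13.96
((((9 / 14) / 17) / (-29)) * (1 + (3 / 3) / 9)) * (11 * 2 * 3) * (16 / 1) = -5280 / 3451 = -1.53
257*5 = 1285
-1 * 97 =-97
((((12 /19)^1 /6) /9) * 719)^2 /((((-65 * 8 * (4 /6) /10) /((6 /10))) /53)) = -27398933 /422370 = -64.87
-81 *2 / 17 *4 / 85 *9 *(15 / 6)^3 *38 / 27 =-25650 / 289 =-88.75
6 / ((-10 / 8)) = -24 / 5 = -4.80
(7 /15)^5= 16807 /759375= 0.02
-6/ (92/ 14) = -21/ 23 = -0.91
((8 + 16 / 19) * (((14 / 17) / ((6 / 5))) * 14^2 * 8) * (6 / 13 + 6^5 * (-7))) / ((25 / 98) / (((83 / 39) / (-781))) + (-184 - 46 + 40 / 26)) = 1179258459796480 / 733364071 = 1608012.32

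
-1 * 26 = -26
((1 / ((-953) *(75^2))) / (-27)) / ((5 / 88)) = 88 / 723684375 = 0.00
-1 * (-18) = 18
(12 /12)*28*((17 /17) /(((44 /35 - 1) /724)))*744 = 175960960 /3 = 58653653.33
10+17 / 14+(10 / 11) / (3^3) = 46769 / 4158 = 11.25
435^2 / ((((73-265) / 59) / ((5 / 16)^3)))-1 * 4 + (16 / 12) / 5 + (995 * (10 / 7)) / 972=-3961403133413 / 2229534720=-1776.78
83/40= 2.08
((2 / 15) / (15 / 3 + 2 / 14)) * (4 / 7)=2 / 135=0.01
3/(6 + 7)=3/13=0.23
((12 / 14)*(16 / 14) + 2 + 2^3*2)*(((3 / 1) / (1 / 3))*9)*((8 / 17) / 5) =120528 / 833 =144.69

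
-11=-11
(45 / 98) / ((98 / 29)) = 1305 / 9604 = 0.14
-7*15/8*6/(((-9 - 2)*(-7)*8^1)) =-45/352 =-0.13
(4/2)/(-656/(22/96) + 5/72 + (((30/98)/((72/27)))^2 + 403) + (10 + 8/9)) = -10141824/12416502991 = -0.00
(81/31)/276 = 27/2852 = 0.01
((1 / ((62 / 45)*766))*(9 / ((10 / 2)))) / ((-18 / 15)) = -135 / 94984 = -0.00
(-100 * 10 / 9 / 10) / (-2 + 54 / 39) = 325 / 18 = 18.06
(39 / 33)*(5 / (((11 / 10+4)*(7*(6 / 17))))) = 325 / 693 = 0.47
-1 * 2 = -2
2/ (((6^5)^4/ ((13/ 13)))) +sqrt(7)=1/ 1828079220031488 +sqrt(7)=2.65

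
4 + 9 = 13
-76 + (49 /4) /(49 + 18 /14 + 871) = -1960153 /25796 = -75.99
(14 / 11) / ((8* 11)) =7 / 484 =0.01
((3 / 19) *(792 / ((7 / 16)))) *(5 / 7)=190080 / 931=204.17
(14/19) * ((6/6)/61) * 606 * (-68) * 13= -7499856/1159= -6470.97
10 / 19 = 0.53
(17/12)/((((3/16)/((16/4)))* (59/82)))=42.00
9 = 9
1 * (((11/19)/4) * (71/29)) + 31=31.35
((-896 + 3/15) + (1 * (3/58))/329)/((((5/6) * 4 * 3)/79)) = -6751992777/954100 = -7076.82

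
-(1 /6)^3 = -1 /216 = -0.00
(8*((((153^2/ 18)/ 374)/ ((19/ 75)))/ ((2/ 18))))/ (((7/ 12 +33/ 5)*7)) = 12393000/ 630553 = 19.65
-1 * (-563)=563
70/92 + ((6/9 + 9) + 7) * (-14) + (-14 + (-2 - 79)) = -45205/138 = -327.57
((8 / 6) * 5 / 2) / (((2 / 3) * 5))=1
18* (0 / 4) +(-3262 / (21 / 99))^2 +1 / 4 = 945931537 / 4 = 236482884.25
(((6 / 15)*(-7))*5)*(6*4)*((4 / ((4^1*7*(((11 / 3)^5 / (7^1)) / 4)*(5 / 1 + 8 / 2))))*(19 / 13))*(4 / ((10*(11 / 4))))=-0.05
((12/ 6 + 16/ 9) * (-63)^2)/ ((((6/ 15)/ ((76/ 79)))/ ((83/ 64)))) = 59113845/ 1264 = 46767.28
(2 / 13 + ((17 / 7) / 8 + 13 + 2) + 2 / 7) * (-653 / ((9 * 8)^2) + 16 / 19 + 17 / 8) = 3207257701 / 71705088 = 44.73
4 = 4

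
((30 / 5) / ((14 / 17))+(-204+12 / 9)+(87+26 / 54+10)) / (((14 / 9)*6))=-18503 / 1764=-10.49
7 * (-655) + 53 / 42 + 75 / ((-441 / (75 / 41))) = -55256129 / 12054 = -4584.05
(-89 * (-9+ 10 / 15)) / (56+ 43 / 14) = 31150 / 2481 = 12.56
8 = 8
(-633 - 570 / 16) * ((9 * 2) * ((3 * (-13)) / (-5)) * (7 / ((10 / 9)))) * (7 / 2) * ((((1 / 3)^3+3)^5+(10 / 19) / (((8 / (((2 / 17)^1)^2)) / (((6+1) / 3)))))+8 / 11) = -255051839732409140603 / 475549153200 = -536331182.63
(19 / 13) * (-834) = -15846 / 13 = -1218.92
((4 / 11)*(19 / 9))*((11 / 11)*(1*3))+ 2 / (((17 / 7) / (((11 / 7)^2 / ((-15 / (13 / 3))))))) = 101054 / 58905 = 1.72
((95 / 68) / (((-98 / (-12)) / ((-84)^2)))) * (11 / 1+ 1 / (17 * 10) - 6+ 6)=3839292 / 289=13284.75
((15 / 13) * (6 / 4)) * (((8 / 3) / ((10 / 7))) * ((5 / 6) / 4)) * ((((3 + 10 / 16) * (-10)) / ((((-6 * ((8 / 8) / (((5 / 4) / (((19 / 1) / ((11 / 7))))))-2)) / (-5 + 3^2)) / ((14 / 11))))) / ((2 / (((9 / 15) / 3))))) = 35525 / 131664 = 0.27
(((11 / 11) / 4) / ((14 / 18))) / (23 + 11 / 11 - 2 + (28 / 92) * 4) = 0.01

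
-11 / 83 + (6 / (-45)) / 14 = -1238 / 8715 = -0.14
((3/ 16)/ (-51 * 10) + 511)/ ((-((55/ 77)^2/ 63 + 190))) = -4290679953/ 1595429600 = -2.69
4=4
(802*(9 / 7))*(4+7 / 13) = 4679.80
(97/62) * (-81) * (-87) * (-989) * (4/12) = -225346617/62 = -3634622.85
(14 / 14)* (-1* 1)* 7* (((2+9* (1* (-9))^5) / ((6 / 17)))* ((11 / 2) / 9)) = 695653651 / 108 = 6441237.51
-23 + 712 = 689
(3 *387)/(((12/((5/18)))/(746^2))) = 29912735/2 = 14956367.50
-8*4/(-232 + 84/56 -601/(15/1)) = 0.12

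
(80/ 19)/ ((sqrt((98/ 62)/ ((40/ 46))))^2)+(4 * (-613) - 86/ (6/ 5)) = -161969023/ 64239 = -2521.35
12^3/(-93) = -576/31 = -18.58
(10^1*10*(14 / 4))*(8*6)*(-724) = -12163200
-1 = -1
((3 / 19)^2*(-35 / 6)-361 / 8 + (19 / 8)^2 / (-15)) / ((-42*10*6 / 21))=15819241 / 41587200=0.38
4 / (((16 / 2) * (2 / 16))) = 4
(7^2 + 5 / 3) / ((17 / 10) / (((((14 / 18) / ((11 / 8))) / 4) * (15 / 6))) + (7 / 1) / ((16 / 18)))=212800 / 53271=3.99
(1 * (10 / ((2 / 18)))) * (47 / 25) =846 / 5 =169.20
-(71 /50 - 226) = 11229 /50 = 224.58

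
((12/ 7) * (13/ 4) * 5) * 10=278.57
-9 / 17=-0.53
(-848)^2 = 719104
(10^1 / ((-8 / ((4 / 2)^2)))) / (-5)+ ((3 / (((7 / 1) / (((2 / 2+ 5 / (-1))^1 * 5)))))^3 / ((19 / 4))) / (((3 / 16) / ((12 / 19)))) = -55172177 / 123823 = -445.57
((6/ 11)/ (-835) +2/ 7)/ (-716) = -4582/ 11508805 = -0.00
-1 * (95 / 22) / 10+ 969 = 42617 / 44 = 968.57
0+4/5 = 4/5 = 0.80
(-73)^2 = 5329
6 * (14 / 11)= 84 / 11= 7.64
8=8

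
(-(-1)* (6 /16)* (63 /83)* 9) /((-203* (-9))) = 27 /19256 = 0.00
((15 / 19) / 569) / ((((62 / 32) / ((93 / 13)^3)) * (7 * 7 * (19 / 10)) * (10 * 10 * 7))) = 622728 / 154790265539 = 0.00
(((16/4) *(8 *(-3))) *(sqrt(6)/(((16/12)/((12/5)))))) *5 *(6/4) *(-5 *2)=12960 *sqrt(6)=31745.39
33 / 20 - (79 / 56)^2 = -5333 / 15680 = -0.34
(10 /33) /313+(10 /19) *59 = 6094300 /196251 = 31.05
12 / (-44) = -3 / 11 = -0.27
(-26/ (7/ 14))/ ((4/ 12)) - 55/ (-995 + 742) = -155.78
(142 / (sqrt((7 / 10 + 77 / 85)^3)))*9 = 628.00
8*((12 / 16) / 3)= 2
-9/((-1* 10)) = 9/10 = 0.90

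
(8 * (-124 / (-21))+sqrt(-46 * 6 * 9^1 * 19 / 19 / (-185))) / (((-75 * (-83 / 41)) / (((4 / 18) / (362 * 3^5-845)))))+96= 96.00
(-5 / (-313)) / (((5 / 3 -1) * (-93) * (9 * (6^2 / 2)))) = -5 / 3143772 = -0.00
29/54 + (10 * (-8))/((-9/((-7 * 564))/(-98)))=185713949/54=3439147.20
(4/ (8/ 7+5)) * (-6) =-168/ 43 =-3.91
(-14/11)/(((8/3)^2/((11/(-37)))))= 63/1184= 0.05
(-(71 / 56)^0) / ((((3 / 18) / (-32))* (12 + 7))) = 192 / 19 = 10.11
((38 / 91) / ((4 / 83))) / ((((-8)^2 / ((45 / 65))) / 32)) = 14193 / 4732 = 3.00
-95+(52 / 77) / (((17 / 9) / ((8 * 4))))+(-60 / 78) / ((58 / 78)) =-3211261 / 37961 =-84.59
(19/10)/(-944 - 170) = -0.00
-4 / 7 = -0.57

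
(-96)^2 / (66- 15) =180.71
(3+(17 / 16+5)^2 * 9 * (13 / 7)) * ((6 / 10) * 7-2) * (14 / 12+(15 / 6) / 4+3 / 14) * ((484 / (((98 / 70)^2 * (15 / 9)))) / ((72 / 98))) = 165398566421 / 301056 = 549394.69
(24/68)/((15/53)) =106/85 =1.25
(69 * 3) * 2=414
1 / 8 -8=-63 / 8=-7.88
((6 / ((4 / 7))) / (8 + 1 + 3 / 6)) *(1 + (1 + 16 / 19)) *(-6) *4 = -27216 / 361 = -75.39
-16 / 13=-1.23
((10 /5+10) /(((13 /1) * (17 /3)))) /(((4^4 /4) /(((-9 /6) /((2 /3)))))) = -81 /14144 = -0.01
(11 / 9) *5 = 55 / 9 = 6.11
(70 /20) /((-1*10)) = -7 /20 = -0.35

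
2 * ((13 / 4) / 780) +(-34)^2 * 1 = 138721 / 120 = 1156.01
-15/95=-3/19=-0.16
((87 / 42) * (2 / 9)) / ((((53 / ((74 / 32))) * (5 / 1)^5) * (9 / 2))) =1073 / 751275000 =0.00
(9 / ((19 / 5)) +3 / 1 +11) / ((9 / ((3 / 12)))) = 311 / 684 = 0.45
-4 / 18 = -2 / 9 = -0.22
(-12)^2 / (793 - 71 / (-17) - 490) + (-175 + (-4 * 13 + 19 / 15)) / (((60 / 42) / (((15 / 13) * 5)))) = -911.15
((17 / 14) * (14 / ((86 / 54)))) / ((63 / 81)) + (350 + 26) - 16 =112491 / 301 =373.72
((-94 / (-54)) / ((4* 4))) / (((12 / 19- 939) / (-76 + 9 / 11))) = 738511 / 84723408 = 0.01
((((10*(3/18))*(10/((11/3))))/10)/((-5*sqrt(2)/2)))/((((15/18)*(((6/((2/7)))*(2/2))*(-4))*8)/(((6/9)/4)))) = sqrt(2)/36960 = 0.00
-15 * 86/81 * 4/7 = -9.10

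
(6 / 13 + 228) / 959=2970 / 12467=0.24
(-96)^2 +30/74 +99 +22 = 345484/37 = 9337.41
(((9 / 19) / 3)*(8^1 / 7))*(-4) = -96 / 133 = -0.72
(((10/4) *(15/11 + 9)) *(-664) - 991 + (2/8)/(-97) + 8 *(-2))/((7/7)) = -77723007/4268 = -18210.64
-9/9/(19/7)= -7/19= -0.37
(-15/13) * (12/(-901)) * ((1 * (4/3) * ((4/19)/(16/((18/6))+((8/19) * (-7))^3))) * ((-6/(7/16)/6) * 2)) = 2079360/2137423379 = 0.00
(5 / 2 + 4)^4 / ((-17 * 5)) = -28561 / 1360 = -21.00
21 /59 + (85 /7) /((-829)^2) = 101029442 /283830533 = 0.36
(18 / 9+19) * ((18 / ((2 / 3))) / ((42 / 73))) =1971 / 2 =985.50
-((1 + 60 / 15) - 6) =1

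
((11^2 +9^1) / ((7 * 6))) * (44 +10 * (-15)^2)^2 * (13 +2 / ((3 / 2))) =14708508620 / 63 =233468390.79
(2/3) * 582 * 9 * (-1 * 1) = -3492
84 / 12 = 7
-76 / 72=-19 / 18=-1.06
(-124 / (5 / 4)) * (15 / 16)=-93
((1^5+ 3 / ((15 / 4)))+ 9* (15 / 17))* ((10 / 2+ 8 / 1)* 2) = 21528 / 85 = 253.27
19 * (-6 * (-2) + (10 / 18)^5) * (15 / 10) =343.51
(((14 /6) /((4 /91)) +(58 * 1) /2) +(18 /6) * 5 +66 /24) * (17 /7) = 10183 /42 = 242.45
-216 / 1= -216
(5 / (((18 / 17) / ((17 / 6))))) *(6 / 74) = 1445 / 1332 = 1.08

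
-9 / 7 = -1.29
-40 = -40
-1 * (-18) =18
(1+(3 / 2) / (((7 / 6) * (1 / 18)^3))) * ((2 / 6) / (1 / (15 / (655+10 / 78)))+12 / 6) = 107709241 / 7154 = 15055.81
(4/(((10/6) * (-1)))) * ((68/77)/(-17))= 48/385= 0.12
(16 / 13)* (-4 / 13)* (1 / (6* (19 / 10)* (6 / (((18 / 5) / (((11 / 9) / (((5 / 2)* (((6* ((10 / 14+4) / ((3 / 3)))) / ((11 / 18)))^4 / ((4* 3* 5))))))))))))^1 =-264479053824 / 84805721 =-3118.65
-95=-95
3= 3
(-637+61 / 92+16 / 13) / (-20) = 759587 / 23920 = 31.76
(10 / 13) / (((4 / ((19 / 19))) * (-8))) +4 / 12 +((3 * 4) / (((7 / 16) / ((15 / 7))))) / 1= 1806577 / 30576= 59.08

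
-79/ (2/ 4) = -158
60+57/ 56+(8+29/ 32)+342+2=92719/ 224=413.92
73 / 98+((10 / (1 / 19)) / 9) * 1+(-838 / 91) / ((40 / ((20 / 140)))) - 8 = 1584959 / 114660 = 13.82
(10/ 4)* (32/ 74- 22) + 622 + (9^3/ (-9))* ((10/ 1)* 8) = -218741/ 37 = -5911.92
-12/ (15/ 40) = -32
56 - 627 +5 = -566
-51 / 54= -17 / 18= -0.94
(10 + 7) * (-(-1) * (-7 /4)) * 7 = -833 /4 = -208.25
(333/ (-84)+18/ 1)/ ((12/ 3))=393/ 112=3.51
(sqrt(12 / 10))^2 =6 / 5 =1.20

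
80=80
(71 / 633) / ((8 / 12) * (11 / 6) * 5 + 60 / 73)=15549 / 961105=0.02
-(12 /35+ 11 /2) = -5.84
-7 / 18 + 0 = -7 / 18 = -0.39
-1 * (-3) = 3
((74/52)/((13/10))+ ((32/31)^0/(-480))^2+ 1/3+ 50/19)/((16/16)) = 3003344011/739814400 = 4.06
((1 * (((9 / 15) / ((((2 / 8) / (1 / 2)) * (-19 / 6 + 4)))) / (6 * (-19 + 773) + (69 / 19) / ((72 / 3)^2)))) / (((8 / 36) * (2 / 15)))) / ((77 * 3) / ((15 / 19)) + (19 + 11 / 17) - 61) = 198288 / 4637504575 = 0.00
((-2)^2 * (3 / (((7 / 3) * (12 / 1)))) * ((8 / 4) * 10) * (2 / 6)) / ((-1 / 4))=-80 / 7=-11.43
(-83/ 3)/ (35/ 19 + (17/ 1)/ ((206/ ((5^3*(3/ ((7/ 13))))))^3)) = -0.04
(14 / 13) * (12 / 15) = 56 / 65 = 0.86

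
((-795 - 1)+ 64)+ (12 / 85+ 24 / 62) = -1927428 / 2635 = -731.47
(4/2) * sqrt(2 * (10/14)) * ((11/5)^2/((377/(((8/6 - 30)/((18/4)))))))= -41624 * sqrt(70)/1781325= -0.20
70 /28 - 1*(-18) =41 /2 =20.50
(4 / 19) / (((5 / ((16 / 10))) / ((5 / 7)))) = 32 / 665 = 0.05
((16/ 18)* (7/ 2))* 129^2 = 51772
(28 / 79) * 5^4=17500 / 79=221.52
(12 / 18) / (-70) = -1 / 105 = -0.01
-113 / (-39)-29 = -1018 / 39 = -26.10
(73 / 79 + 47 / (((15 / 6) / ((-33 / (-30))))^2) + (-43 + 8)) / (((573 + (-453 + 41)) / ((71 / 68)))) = -87559117 / 540557500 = -0.16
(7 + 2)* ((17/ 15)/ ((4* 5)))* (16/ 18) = 34/ 75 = 0.45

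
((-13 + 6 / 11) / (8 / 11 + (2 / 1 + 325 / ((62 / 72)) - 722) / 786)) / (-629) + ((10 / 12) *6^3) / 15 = 12.07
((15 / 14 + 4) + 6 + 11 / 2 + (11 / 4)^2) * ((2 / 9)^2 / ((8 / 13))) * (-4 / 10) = -11713 / 15120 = -0.77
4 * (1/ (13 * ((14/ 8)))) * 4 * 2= 1.41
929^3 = 801765089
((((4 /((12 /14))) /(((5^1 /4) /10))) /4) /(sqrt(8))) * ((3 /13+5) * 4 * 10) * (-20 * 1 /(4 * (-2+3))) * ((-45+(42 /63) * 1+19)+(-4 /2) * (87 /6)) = 15517600 * sqrt(2) /117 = 187565.82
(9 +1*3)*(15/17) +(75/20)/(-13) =9105/884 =10.30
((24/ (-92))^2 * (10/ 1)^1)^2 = 129600/ 279841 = 0.46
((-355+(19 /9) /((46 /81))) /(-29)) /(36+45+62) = 113 /1334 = 0.08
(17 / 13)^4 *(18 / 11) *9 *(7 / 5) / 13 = 94712814 / 20421115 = 4.64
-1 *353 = -353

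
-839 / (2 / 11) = -9229 / 2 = -4614.50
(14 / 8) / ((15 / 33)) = 77 / 20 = 3.85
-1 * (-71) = 71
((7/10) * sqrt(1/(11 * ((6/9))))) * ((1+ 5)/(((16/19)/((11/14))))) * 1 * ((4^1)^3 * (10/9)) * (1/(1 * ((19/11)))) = 22 * sqrt(66)/3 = 59.58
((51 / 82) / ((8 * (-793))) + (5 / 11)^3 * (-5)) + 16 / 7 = 8801964401 / 4846777936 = 1.82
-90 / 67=-1.34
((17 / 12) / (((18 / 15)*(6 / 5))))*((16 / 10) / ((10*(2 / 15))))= 85 / 72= 1.18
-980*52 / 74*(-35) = 891800 / 37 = 24102.70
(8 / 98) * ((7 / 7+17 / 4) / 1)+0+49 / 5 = 358 / 35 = 10.23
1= 1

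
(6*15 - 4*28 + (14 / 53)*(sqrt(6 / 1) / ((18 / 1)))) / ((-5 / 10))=44 - 14*sqrt(6) / 477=43.93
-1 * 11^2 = -121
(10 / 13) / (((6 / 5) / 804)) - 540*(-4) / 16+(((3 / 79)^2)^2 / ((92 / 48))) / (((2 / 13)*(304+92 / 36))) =20897845477832941 / 32131518770221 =650.38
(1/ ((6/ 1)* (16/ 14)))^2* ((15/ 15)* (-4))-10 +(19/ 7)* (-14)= -27697/ 576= -48.09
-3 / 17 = -0.18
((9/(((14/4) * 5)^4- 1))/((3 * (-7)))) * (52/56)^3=-4394/1200987403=-0.00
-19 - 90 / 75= -101 / 5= -20.20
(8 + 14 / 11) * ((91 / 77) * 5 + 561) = 636072 / 121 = 5256.79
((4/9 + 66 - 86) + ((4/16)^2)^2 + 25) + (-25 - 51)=-162551/2304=-70.55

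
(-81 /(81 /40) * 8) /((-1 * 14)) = 160 /7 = 22.86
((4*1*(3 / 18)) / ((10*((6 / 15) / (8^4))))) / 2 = 1024 / 3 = 341.33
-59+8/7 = -57.86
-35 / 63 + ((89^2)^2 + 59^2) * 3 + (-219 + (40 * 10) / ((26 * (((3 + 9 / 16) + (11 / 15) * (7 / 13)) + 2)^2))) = 585283091097810742 / 3109289121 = 188236946.88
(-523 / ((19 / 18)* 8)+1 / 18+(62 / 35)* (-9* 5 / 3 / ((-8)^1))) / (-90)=70093 / 107730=0.65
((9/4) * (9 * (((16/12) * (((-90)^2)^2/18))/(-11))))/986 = -9073.85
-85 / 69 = -1.23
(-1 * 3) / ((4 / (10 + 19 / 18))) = -199 / 24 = -8.29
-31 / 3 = -10.33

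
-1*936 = -936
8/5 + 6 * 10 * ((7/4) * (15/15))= 533/5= 106.60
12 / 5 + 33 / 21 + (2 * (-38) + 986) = 31989 / 35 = 913.97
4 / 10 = 2 / 5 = 0.40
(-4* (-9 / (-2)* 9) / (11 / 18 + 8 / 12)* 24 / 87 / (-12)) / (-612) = -54 / 11339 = -0.00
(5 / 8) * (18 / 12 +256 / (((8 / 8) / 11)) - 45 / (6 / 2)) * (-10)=-140125 / 8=-17515.62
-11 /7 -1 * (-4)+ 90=647 /7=92.43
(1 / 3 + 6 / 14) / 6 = 8 / 63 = 0.13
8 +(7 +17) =32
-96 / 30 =-16 / 5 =-3.20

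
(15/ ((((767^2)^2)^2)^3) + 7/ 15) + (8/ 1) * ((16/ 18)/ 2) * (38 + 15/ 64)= 21095070960480192984517023134771125608905697533620962857680463670064663867/ 154643348248205373349069974922978032483628962940937253171885780753100890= 136.41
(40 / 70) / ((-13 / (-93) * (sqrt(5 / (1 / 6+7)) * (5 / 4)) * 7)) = 0.56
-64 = -64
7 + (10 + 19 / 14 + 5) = 327 / 14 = 23.36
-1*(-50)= 50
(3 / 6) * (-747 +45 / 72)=-5971 / 16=-373.19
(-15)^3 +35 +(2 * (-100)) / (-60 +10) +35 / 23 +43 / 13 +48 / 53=-52774708 / 15847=-3330.26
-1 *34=-34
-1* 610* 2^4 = -9760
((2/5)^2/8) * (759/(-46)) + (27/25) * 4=399/100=3.99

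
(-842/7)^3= -596947688/343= -1740372.27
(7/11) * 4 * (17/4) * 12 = 1428/11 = 129.82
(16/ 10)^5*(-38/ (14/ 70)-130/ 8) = -270336/ 125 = -2162.69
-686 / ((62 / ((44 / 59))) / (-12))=99.02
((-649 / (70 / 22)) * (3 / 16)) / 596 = -0.06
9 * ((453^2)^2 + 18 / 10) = 1894983015726 / 5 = 378996603145.20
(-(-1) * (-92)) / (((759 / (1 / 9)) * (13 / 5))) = -20 / 3861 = -0.01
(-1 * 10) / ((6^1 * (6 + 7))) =-5 / 39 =-0.13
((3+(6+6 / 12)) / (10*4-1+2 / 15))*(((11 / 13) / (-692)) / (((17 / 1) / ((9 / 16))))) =-28215 / 2872674688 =-0.00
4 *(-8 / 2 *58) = -928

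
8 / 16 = 1 / 2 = 0.50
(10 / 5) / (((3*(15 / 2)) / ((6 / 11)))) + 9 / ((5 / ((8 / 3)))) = 160 / 33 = 4.85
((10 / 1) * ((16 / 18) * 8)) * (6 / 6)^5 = 640 / 9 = 71.11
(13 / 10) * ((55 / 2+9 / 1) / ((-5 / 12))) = -2847 / 25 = -113.88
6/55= 0.11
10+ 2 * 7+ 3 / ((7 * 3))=169 / 7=24.14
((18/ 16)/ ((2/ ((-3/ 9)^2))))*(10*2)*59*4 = 295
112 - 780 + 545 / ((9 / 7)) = -2197 / 9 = -244.11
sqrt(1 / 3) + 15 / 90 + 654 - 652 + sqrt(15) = 6.62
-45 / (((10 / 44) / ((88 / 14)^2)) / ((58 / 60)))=-1852752 / 245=-7562.25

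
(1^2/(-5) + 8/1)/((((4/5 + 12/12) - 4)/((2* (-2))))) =156/11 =14.18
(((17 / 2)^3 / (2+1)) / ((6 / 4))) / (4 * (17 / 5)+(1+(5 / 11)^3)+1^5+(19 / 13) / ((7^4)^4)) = 14125597153169226920195 / 1624403180781036381744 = 8.70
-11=-11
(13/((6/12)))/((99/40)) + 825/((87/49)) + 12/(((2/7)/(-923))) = -38290.84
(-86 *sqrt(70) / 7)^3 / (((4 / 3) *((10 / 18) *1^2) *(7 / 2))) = -17173512 *sqrt(70) / 343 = -418903.53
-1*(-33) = 33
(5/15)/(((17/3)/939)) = 55.24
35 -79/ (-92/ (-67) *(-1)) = 8513/ 92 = 92.53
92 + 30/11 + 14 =1196/11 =108.73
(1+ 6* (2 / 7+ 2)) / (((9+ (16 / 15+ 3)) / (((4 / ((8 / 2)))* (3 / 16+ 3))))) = 78795 / 21952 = 3.59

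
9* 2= 18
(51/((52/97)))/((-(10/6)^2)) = -44523/1300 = -34.25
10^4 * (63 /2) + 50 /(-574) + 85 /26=2350553745 /7462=315003.18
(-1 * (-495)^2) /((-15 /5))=81675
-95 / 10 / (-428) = 19 / 856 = 0.02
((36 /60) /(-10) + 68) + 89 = 7847 /50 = 156.94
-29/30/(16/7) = -203/480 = -0.42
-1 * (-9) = 9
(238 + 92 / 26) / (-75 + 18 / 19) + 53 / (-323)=-20239603 / 5907993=-3.43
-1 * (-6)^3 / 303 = 72 / 101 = 0.71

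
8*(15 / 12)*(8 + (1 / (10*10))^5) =80000000001 / 1000000000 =80.00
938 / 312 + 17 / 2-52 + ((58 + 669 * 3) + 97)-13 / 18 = 992527 / 468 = 2120.78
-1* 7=-7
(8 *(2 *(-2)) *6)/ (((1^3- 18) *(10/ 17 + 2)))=48/ 11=4.36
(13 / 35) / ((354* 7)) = 13 / 86730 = 0.00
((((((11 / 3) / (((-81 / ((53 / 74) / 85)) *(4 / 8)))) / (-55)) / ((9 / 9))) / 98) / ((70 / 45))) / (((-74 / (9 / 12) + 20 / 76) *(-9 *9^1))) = 1007 / 88218106886700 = 0.00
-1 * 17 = -17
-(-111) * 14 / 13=1554 / 13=119.54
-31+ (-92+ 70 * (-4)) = -403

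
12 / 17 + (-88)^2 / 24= 16492 / 51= 323.37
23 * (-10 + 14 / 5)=-828 / 5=-165.60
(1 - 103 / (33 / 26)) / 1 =-2645 / 33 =-80.15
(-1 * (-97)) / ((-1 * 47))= -97 / 47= -2.06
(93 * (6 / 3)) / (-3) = -62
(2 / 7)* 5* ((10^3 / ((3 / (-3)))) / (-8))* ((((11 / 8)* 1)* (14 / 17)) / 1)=6875 / 34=202.21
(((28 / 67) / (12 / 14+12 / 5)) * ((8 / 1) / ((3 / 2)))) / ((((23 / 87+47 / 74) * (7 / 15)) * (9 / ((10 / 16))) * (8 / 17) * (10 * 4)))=3192175 / 530779896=0.01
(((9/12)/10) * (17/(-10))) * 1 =-51/400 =-0.13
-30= -30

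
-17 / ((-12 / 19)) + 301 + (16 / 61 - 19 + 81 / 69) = 310.35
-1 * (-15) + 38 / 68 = 529 / 34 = 15.56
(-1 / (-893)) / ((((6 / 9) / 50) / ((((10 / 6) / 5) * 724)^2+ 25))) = 13110025 / 2679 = 4893.63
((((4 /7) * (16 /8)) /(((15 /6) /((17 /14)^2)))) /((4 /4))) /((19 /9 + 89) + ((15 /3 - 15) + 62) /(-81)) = 0.01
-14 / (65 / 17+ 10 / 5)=-238 / 99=-2.40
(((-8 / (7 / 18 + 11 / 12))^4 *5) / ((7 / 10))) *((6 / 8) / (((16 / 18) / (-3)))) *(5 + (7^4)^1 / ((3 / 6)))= -4185517075660800 / 34157767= -122534856.44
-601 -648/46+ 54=-12905/23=-561.09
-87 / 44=-1.98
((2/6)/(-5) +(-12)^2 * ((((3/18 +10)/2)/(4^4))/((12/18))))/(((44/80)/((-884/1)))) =-162877/24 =-6786.54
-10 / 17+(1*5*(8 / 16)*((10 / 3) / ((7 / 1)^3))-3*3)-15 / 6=-422069 / 34986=-12.06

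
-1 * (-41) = 41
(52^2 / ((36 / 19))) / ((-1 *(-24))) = 3211 / 54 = 59.46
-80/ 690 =-8/ 69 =-0.12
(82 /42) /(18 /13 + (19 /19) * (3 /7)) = 533 /495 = 1.08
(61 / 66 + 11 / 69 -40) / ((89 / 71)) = -4194325 / 135102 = -31.05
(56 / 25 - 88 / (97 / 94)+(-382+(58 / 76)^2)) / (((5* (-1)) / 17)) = 27648551239 / 17508500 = 1579.15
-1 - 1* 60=-61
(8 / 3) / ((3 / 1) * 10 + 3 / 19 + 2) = 152 / 1833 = 0.08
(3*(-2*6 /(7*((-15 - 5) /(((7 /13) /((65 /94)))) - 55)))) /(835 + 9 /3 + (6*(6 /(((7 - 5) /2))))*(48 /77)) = 65142 /879356215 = 0.00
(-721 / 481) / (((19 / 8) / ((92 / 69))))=-23072 / 27417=-0.84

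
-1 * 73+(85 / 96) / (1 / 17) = -5563 / 96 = -57.95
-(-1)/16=1/16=0.06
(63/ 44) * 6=189/ 22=8.59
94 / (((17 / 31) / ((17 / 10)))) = 1457 / 5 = 291.40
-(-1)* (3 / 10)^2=9 / 100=0.09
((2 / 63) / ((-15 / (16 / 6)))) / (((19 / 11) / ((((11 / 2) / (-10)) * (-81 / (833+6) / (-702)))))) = 242 / 979175925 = 0.00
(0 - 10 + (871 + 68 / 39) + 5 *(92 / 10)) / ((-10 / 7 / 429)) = -2728957 / 10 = -272895.70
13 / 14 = 0.93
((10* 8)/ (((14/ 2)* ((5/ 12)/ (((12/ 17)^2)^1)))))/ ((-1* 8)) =-3456/ 2023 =-1.71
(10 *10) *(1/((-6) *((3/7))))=-350/9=-38.89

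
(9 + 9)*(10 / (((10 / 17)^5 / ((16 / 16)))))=12778713 / 5000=2555.74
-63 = -63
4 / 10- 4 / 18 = 0.18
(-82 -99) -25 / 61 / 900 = -397477 / 2196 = -181.00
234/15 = 78/5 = 15.60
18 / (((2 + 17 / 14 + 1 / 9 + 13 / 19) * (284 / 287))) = 4.54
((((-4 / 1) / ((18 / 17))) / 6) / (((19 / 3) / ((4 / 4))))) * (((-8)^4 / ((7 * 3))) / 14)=-34816 / 25137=-1.39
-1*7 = -7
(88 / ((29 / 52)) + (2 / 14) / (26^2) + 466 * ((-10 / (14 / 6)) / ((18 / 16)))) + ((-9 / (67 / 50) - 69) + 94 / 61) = -1691.62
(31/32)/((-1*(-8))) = 31/256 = 0.12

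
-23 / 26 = -0.88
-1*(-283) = 283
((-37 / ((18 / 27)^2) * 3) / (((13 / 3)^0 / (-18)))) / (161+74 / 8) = 5994 / 227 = 26.41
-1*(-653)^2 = -426409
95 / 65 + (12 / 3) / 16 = 89 / 52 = 1.71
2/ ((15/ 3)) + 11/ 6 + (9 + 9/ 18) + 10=326/ 15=21.73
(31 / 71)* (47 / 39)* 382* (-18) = -3339444 / 923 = -3618.03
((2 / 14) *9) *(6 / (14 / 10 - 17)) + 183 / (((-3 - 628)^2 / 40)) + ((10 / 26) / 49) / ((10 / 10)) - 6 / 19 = -3778345672 / 4818942583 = -0.78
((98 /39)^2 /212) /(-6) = -2401 /483678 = -0.00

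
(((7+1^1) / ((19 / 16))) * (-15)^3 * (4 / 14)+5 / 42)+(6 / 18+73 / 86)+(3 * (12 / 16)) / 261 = -12926289143 / 1990212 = -6494.93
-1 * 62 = -62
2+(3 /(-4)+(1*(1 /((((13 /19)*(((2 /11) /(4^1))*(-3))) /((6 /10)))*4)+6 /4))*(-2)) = 1.47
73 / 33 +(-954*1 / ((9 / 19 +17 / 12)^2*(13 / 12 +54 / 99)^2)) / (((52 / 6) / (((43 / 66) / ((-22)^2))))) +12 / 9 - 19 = -40160730034 / 2596009975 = -15.47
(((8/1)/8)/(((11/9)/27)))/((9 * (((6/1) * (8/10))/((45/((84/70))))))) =3375/176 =19.18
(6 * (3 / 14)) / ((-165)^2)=1 / 21175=0.00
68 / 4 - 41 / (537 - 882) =5906 / 345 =17.12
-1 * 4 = -4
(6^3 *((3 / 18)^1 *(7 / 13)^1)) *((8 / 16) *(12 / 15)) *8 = 4032 / 65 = 62.03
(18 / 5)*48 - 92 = 404 / 5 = 80.80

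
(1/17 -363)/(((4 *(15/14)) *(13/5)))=-21595/663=-32.57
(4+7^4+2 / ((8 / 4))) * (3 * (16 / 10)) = 57744 / 5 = 11548.80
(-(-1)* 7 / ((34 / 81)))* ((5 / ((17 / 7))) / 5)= 3969 / 578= 6.87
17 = 17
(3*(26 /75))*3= 78 /25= 3.12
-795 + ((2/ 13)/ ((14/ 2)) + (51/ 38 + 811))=60045/ 3458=17.36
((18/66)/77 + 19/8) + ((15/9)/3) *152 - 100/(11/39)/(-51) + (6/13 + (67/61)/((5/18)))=403624452089/4110626520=98.19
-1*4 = -4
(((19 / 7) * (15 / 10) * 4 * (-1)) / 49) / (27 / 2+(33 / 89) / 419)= -2834116 / 115124863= -0.02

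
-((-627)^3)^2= -60758248384885689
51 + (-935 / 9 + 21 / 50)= -23611 / 450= -52.47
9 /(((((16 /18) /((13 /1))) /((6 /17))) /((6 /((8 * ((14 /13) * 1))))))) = 123201 /3808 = 32.35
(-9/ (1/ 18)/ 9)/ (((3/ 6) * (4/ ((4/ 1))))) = -36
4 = 4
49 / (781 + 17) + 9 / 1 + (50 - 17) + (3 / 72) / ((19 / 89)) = 42.26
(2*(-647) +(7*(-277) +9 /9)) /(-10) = 1616 /5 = 323.20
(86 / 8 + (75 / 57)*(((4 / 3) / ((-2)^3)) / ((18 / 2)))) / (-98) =-22009 / 201096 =-0.11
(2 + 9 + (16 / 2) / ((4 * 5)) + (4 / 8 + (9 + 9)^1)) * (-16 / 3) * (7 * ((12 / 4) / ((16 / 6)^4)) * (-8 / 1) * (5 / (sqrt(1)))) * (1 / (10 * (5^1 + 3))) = 169533 / 5120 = 33.11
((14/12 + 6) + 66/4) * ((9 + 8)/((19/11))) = 13277/57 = 232.93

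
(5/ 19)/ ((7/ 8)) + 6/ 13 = 1318/ 1729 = 0.76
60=60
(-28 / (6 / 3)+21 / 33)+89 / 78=-10487 / 858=-12.22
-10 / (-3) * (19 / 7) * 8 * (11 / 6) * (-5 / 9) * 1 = -41800 / 567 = -73.72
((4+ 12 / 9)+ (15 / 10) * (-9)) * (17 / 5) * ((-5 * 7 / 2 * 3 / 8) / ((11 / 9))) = 52479 / 352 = 149.09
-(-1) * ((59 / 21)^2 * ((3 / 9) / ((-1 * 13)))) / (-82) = 0.00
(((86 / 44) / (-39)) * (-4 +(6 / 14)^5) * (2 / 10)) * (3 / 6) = 576071 / 28840812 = 0.02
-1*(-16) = 16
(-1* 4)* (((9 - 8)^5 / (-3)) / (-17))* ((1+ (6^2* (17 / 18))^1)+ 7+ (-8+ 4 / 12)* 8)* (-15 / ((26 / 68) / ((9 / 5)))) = -1392 / 13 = -107.08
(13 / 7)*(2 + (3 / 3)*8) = 130 / 7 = 18.57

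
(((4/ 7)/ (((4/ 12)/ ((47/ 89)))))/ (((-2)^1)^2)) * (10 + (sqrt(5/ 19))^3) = 705 * sqrt(95)/ 224903 + 1410/ 623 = 2.29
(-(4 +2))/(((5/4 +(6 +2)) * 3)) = -0.22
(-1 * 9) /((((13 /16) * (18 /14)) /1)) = -112 /13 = -8.62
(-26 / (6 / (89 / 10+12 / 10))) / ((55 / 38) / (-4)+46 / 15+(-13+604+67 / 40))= -49894 / 678733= -0.07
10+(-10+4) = 4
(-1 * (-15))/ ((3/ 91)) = 455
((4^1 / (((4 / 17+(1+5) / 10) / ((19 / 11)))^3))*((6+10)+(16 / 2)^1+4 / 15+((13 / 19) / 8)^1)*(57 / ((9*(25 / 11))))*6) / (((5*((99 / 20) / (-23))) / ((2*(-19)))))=6541116959728936 / 12862247607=508551.63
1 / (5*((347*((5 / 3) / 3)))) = 9 / 8675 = 0.00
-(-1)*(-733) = -733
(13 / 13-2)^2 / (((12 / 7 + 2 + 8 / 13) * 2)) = 91 / 788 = 0.12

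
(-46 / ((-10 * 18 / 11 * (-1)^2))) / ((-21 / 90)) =-253 / 21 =-12.05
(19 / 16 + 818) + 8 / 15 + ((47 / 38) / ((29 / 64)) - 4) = 108231883 / 132240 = 818.45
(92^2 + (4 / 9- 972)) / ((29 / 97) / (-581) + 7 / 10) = 38002652240 / 3547881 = 10711.37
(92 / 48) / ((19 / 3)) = 23 / 76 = 0.30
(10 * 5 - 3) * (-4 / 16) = -47 / 4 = -11.75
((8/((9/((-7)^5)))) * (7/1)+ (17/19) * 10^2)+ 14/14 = -17867177/171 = -104486.42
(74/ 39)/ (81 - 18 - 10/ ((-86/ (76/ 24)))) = 6364/ 212537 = 0.03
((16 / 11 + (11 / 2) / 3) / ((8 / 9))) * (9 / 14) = 837 / 352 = 2.38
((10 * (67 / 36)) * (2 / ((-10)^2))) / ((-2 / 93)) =-2077 / 120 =-17.31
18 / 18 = 1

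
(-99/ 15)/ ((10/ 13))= -429/ 50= -8.58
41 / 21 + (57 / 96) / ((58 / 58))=1711 / 672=2.55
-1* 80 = -80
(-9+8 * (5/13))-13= -246/13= -18.92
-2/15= -0.13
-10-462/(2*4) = -271/4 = -67.75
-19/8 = -2.38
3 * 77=231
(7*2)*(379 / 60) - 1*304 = -6467 / 30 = -215.57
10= 10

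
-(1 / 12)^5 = -1 / 248832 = -0.00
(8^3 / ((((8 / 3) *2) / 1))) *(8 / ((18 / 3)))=128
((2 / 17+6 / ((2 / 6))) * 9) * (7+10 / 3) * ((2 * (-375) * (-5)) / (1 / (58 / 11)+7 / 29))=249202800 / 17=14658988.24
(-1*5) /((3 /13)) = -65 /3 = -21.67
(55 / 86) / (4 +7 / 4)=110 / 989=0.11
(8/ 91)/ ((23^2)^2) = 8/ 25465531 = 0.00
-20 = -20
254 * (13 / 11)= 3302 / 11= 300.18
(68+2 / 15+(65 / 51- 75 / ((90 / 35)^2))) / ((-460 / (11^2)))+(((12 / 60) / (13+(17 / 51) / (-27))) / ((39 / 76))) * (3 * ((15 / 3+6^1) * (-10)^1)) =-25.18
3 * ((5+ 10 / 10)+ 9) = 45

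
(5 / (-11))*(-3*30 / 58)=225 / 319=0.71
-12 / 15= -4 / 5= -0.80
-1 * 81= -81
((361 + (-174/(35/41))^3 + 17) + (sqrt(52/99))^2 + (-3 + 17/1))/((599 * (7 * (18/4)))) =-71886009211592/160179413625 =-448.78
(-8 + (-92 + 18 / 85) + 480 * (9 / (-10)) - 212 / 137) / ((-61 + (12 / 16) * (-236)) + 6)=3105347 / 1350820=2.30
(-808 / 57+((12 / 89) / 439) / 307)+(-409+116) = -210016899989 / 683703429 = -307.18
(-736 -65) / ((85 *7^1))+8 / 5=151 / 595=0.25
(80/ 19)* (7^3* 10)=274400/ 19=14442.11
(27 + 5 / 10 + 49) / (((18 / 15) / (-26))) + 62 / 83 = -275021 / 166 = -1656.75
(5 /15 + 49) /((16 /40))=370 /3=123.33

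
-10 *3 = -30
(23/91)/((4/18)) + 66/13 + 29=493/14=35.21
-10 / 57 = -0.18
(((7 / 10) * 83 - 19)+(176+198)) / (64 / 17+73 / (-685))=9621099 / 85198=112.93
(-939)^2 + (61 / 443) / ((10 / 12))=1953012381 / 2215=881721.17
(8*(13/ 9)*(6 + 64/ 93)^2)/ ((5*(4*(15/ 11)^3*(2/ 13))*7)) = 87025300076/ 9194968125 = 9.46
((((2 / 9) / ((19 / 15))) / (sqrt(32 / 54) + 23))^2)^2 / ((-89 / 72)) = -1330833324240000 / 480546098292426857535449 + 102293902080000 * sqrt(3) / 480546098292426857535449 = -0.00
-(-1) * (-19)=-19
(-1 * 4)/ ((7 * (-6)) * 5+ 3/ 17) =68/ 3567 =0.02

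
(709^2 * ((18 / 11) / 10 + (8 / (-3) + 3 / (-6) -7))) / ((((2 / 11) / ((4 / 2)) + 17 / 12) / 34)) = -112835798708 / 995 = -113402812.77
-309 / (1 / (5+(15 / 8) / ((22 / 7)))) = -304365 / 176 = -1729.35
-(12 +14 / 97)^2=-1387684 / 9409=-147.48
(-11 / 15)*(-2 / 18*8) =88 / 135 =0.65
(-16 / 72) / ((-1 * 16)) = 1 / 72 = 0.01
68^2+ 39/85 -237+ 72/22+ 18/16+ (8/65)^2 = 27759264259/6320600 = 4391.87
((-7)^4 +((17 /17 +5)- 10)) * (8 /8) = 2397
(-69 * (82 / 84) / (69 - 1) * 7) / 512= -0.01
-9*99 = -891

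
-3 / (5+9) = -3 / 14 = -0.21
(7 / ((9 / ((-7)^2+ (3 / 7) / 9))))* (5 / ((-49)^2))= 5150 / 64827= 0.08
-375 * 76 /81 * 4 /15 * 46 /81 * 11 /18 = -1922800 /59049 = -32.56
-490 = -490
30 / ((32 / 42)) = 315 / 8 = 39.38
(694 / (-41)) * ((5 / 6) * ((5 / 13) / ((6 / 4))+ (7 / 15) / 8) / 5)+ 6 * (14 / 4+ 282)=328520063 / 191880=1712.11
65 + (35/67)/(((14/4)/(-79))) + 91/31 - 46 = 21070/2077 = 10.14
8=8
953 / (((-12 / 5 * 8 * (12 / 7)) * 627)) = -33355 / 722304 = -0.05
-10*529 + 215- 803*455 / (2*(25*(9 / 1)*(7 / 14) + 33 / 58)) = -43877435 / 6558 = -6690.67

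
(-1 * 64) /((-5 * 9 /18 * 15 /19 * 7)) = 2432 /525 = 4.63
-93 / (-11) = 8.45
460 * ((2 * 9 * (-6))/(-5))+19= 9955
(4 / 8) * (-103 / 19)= -103 / 38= -2.71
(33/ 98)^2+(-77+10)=-642379/ 9604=-66.89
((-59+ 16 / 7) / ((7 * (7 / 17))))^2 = 45549001 / 117649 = 387.16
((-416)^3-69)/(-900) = 79990.41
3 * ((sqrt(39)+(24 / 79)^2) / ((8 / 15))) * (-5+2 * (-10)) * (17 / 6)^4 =-10440125 * sqrt(39) / 1152-10440125 / 12482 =-57432.39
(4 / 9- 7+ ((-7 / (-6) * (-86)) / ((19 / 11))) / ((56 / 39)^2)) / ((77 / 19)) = -2660507 / 310464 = -8.57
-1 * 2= -2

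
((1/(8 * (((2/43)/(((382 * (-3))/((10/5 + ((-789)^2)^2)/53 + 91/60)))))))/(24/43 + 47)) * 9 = -1516111587/19020089972287654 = -0.00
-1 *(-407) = 407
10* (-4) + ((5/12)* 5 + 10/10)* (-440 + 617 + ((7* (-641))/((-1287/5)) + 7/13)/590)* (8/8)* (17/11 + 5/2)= 3683402363/1698840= 2168.19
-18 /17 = -1.06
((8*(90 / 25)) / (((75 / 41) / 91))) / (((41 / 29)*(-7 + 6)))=-126672 / 125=-1013.38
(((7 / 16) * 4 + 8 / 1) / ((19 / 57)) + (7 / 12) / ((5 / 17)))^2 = 877969 / 900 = 975.52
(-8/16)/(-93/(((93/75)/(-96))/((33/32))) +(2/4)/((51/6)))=-17/252452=-0.00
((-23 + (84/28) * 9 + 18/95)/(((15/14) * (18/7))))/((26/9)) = 9751/18525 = 0.53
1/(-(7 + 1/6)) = -6/43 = -0.14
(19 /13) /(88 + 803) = 19 /11583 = 0.00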